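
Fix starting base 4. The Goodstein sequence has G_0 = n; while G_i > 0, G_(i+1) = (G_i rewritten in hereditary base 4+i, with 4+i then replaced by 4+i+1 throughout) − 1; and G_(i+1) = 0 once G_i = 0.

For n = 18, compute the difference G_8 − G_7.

5

G_0=18  [base 4] 4^2 + 2  →[4↦5]→  5^2 + 2 = 27  −1 ⇒ G_1=26
G_1=26  [base 5] 5^2 + 1  →[5↦6]→  6^2 + 1 = 37  −1 ⇒ G_2=36
G_2=36  [base 6] 6^2  →[6↦7]→  7^2 = 49  −1 ⇒ G_3=48
G_3=48  [base 7] 6·7 + 6  →[7↦8]→  6·8 + 6 = 54  −1 ⇒ G_4=53
G_4=53  [base 8] 6·8 + 5  →[8↦9]→  6·9 + 5 = 59  −1 ⇒ G_5=58
G_5=58  [base 9] 6·9 + 4  →[9↦10]→  6·10 + 4 = 64  −1 ⇒ G_6=63
G_6=63  [base 10] 6·10 + 3  →[10↦11]→  6·11 + 3 = 69  −1 ⇒ G_7=68
G_7=68  [base 11] 6·11 + 2  →[11↦12]→  6·12 + 2 = 74  −1 ⇒ G_8=73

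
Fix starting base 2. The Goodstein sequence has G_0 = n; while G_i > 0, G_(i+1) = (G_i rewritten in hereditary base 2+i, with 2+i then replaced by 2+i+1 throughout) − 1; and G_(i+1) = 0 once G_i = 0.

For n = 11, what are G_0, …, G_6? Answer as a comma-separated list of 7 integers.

base 2: 11 = 2^(2 + 1) + 2 + 1; at 3: 3^(3 + 1) + 3 + 1 = 85; next = 84
base 3: 84 = 3^(3 + 1) + 3; at 4: 4^(4 + 1) + 4 = 1028; next = 1027
base 4: 1027 = 4^(4 + 1) + 3; at 5: 5^(5 + 1) + 3 = 15628; next = 15627
base 5: 15627 = 5^(5 + 1) + 2; at 6: 6^(6 + 1) + 2 = 279938; next = 279937
base 6: 279937 = 6^(6 + 1) + 1; at 7: 7^(7 + 1) + 1 = 5764802; next = 5764801
base 7: 5764801 = 7^(7 + 1); at 8: 8^(8 + 1) = 134217728; next = 134217727

11, 84, 1027, 15627, 279937, 5764801, 134217727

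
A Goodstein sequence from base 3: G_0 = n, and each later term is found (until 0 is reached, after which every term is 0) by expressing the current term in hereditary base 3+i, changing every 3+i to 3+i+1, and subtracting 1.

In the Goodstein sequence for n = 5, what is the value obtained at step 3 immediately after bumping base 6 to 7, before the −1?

base 3: 5 = 3 + 2; at 4: 4 + 2 = 6; next = 5
base 4: 5 = 4 + 1; at 5: 5 + 1 = 6; next = 5
base 5: 5 = 5; at 6: 6 = 6; next = 5
base 6: 5 = 5; at 7: 5 = 5; next = 4

5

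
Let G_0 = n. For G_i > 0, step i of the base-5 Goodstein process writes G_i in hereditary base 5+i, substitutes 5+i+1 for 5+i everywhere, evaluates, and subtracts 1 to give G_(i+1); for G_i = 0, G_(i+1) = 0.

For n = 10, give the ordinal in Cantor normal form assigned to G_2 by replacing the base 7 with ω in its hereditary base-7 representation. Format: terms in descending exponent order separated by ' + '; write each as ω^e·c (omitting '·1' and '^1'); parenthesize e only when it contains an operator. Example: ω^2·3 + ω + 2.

[0] 10 ≡ 2·5 (base 5). Lift 6: 12. −1: 11.
[1] 11 ≡ 6 + 5 (base 6). Lift 7: 12. −1: 11.
[2] 11 ≡ 7 + 4 (base 7). Lift 8: 12. −1: 11.

ω + 4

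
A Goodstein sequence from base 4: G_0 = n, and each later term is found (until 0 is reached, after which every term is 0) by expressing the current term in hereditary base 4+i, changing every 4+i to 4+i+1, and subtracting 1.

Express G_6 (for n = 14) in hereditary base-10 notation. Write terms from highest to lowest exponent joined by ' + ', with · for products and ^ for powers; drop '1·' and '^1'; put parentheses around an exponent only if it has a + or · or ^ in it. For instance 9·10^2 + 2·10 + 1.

2·10 + 3

G_0 = 14. HB_4(14) = 3·4 + 2. Bump = 17. G_1 = 16.
G_1 = 16. HB_5(16) = 3·5 + 1. Bump = 19. G_2 = 18.
G_2 = 18. HB_6(18) = 3·6. Bump = 21. G_3 = 20.
G_3 = 20. HB_7(20) = 2·7 + 6. Bump = 22. G_4 = 21.
G_4 = 21. HB_8(21) = 2·8 + 5. Bump = 23. G_5 = 22.
G_5 = 22. HB_9(22) = 2·9 + 4. Bump = 24. G_6 = 23.
G_6 = 23. HB_10(23) = 2·10 + 3. Bump = 25. G_7 = 24.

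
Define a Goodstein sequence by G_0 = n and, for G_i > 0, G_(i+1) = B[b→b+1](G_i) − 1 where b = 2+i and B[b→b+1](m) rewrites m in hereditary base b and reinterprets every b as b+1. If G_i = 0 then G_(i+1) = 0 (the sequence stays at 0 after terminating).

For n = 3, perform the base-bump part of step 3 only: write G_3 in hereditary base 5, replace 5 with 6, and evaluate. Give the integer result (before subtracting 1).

(0) 3|_2 = 2 + 1 ↦ 3 + 1|_3 = 4 ⇒ 3
(1) 3|_3 = 3 ↦ 4|_4 = 4 ⇒ 3
(2) 3|_4 = 3 ↦ 3|_5 = 3 ⇒ 2

2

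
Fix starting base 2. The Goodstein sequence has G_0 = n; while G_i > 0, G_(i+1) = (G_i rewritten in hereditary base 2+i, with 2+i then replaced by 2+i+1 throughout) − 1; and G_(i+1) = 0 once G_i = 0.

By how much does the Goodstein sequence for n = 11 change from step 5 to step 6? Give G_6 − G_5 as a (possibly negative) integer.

i=0: 11 = 2^(2 + 1) + 2 + 1 (b=2); 2→3: 3^(3 + 1) + 3 + 1 = 85; 85−1 = 84
i=1: 84 = 3^(3 + 1) + 3 (b=3); 3→4: 4^(4 + 1) + 4 = 1028; 1028−1 = 1027
i=2: 1027 = 4^(4 + 1) + 3 (b=4); 4→5: 5^(5 + 1) + 3 = 15628; 15628−1 = 15627
i=3: 15627 = 5^(5 + 1) + 2 (b=5); 5→6: 6^(6 + 1) + 2 = 279938; 279938−1 = 279937
i=4: 279937 = 6^(6 + 1) + 1 (b=6); 6→7: 7^(7 + 1) + 1 = 5764802; 5764802−1 = 5764801
i=5: 5764801 = 7^(7 + 1) (b=7); 7→8: 8^(8 + 1) = 134217728; 134217728−1 = 134217727

128452926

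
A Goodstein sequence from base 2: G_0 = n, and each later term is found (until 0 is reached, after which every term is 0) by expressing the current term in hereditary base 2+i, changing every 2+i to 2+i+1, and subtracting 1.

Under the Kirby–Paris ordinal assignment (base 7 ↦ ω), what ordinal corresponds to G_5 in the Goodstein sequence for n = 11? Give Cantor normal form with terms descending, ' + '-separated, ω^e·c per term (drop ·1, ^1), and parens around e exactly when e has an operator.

ω^(ω + 1)

11 —HB2→ 2^(2 + 1) + 2 + 1 —bump→ 3^(3 + 1) + 3 + 1 = 85 —(−1)→ 84
84 —HB3→ 3^(3 + 1) + 3 —bump→ 4^(4 + 1) + 4 = 1028 —(−1)→ 1027
1027 —HB4→ 4^(4 + 1) + 3 —bump→ 5^(5 + 1) + 3 = 15628 —(−1)→ 15627
15627 —HB5→ 5^(5 + 1) + 2 —bump→ 6^(6 + 1) + 2 = 279938 —(−1)→ 279937
279937 —HB6→ 6^(6 + 1) + 1 —bump→ 7^(7 + 1) + 1 = 5764802 —(−1)→ 5764801
5764801 —HB7→ 7^(7 + 1) —bump→ 8^(8 + 1) = 134217728 —(−1)→ 134217727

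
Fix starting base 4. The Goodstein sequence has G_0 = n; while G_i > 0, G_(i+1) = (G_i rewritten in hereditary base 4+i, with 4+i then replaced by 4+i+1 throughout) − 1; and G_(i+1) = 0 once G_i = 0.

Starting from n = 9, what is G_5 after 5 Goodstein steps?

11

step 0: 9 = 2·4 + 1; sub 5 for 4: 2·5 + 1; = 11; G_1 = 11−1 = 10
step 1: 10 = 2·5; sub 6 for 5: 2·6; = 12; G_2 = 12−1 = 11
step 2: 11 = 6 + 5; sub 7 for 6: 7 + 5; = 12; G_3 = 12−1 = 11
step 3: 11 = 7 + 4; sub 8 for 7: 8 + 4; = 12; G_4 = 12−1 = 11
step 4: 11 = 8 + 3; sub 9 for 8: 9 + 3; = 12; G_5 = 12−1 = 11
step 5: 11 = 9 + 2; sub 10 for 9: 10 + 2; = 12; G_6 = 12−1 = 11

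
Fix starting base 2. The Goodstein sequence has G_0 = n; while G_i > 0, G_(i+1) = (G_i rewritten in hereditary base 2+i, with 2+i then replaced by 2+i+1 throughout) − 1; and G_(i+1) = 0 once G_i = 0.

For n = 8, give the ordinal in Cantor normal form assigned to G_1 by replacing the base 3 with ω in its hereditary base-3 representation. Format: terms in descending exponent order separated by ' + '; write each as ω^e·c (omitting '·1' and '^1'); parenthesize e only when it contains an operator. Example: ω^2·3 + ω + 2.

step 0: 8 = 2^(2 + 1); sub 3 for 2: 3^(3 + 1); = 81; G_1 = 81−1 = 80
step 1: 80 = 2·3^3 + 2·3^2 + 2·3 + 2; sub 4 for 3: 2·4^4 + 2·4^2 + 2·4 + 2; = 554; G_2 = 554−1 = 553

ω^ω·2 + ω^2·2 + ω·2 + 2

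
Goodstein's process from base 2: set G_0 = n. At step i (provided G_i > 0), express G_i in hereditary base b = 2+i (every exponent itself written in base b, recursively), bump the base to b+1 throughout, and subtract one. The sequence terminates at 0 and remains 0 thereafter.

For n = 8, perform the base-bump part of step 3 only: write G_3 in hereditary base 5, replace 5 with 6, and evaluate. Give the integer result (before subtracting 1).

93396

i=0: 8 = 2^(2 + 1) (b=2); 2→3: 3^(3 + 1) = 81; 81−1 = 80
i=1: 80 = 2·3^3 + 2·3^2 + 2·3 + 2 (b=3); 3→4: 2·4^4 + 2·4^2 + 2·4 + 2 = 554; 554−1 = 553
i=2: 553 = 2·4^4 + 2·4^2 + 2·4 + 1 (b=4); 4→5: 2·5^5 + 2·5^2 + 2·5 + 1 = 6311; 6311−1 = 6310
i=3: 6310 = 2·5^5 + 2·5^2 + 2·5 (b=5); 5→6: 2·6^6 + 2·6^2 + 2·6 = 93396; 93396−1 = 93395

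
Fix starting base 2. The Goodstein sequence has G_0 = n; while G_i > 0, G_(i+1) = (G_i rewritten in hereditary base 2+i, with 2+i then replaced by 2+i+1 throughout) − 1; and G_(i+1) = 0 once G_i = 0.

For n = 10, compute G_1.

10 —HB2→ 2^(2 + 1) + 2 —bump→ 3^(3 + 1) + 3 = 84 —(−1)→ 83
83 —HB3→ 3^(3 + 1) + 2 —bump→ 4^(4 + 1) + 2 = 1026 —(−1)→ 1025

83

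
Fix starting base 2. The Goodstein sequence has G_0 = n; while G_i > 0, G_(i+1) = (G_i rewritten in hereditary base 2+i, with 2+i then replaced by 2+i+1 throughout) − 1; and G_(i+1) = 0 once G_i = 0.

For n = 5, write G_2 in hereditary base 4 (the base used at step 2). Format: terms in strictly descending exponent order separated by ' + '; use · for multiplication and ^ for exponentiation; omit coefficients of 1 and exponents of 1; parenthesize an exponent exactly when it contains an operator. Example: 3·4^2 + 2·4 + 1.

G_0 = 5. HB_2(5) = 2^2 + 1. Bump = 28. G_1 = 27.
G_1 = 27. HB_3(27) = 3^3. Bump = 256. G_2 = 255.

3·4^3 + 3·4^2 + 3·4 + 3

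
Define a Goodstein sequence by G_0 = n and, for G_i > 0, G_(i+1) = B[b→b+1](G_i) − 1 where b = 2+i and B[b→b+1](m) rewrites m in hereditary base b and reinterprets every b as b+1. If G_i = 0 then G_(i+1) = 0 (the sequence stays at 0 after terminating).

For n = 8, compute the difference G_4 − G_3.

step 0: 8 = 2^(2 + 1); sub 3 for 2: 3^(3 + 1); = 81; G_1 = 81−1 = 80
step 1: 80 = 2·3^3 + 2·3^2 + 2·3 + 2; sub 4 for 3: 2·4^4 + 2·4^2 + 2·4 + 2; = 554; G_2 = 554−1 = 553
step 2: 553 = 2·4^4 + 2·4^2 + 2·4 + 1; sub 5 for 4: 2·5^5 + 2·5^2 + 2·5 + 1; = 6311; G_3 = 6311−1 = 6310
step 3: 6310 = 2·5^5 + 2·5^2 + 2·5; sub 6 for 5: 2·6^6 + 2·6^2 + 2·6; = 93396; G_4 = 93396−1 = 93395

87085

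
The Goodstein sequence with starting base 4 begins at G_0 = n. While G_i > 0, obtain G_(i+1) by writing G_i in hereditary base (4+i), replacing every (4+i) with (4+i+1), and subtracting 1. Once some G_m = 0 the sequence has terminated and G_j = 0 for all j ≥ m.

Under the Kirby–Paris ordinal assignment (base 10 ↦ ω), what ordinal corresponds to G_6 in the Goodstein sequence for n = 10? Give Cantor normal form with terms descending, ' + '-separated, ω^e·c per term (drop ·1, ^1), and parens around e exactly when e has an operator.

ω + 3

(0) 10|_4 = 2·4 + 2 ↦ 2·5 + 2|_5 = 12 ⇒ 11
(1) 11|_5 = 2·5 + 1 ↦ 2·6 + 1|_6 = 13 ⇒ 12
(2) 12|_6 = 2·6 ↦ 2·7|_7 = 14 ⇒ 13
(3) 13|_7 = 7 + 6 ↦ 8 + 6|_8 = 14 ⇒ 13
(4) 13|_8 = 8 + 5 ↦ 9 + 5|_9 = 14 ⇒ 13
(5) 13|_9 = 9 + 4 ↦ 10 + 4|_10 = 14 ⇒ 13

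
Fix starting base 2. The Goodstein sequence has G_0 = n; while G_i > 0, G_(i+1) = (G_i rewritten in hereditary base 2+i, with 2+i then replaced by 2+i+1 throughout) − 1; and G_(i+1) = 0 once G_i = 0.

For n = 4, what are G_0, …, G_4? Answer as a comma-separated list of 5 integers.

4, 26, 41, 60, 83

step 0: 4 = 2^2; sub 3 for 2: 3^3; = 27; G_1 = 27−1 = 26
step 1: 26 = 2·3^2 + 2·3 + 2; sub 4 for 3: 2·4^2 + 2·4 + 2; = 42; G_2 = 42−1 = 41
step 2: 41 = 2·4^2 + 2·4 + 1; sub 5 for 4: 2·5^2 + 2·5 + 1; = 61; G_3 = 61−1 = 60
step 3: 60 = 2·5^2 + 2·5; sub 6 for 5: 2·6^2 + 2·6; = 84; G_4 = 84−1 = 83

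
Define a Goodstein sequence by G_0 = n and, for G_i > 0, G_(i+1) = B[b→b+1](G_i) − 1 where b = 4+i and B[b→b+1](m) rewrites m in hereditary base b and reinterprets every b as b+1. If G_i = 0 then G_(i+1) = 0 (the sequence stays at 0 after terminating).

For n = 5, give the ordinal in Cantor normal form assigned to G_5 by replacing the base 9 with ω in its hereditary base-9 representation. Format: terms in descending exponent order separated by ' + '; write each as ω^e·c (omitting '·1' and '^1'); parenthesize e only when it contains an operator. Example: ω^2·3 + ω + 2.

5 —HB4→ 4 + 1 —bump→ 5 + 1 = 6 —(−1)→ 5
5 —HB5→ 5 —bump→ 6 = 6 —(−1)→ 5
5 —HB6→ 5 —bump→ 5 = 5 —(−1)→ 4
4 —HB7→ 4 —bump→ 4 = 4 —(−1)→ 3
3 —HB8→ 3 —bump→ 3 = 3 —(−1)→ 2

2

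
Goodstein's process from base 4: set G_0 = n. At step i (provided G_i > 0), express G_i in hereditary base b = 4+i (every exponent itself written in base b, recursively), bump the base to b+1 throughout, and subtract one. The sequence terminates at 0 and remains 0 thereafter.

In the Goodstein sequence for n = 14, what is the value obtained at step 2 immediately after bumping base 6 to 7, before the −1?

G_0 = 14. HB_4(14) = 3·4 + 2. Bump = 17. G_1 = 16.
G_1 = 16. HB_5(16) = 3·5 + 1. Bump = 19. G_2 = 18.

21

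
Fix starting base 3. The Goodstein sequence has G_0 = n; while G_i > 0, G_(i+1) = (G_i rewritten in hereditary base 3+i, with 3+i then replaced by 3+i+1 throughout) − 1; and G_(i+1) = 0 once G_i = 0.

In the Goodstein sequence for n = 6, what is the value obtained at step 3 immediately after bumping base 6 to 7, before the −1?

step 0: 6 = 2·3; sub 4 for 3: 2·4; = 8; G_1 = 8−1 = 7
step 1: 7 = 4 + 3; sub 5 for 4: 5 + 3; = 8; G_2 = 8−1 = 7
step 2: 7 = 5 + 2; sub 6 for 5: 6 + 2; = 8; G_3 = 8−1 = 7
step 3: 7 = 6 + 1; sub 7 for 6: 7 + 1; = 8; G_4 = 8−1 = 7

8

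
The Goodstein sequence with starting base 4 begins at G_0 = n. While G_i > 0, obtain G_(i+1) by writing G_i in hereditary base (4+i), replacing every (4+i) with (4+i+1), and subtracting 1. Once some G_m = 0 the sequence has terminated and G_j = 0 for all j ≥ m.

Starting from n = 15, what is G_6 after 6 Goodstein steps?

base 4: 15 = 3·4 + 3; at 5: 3·5 + 3 = 18; next = 17
base 5: 17 = 3·5 + 2; at 6: 3·6 + 2 = 20; next = 19
base 6: 19 = 3·6 + 1; at 7: 3·7 + 1 = 22; next = 21
base 7: 21 = 3·7; at 8: 3·8 = 24; next = 23
base 8: 23 = 2·8 + 7; at 9: 2·9 + 7 = 25; next = 24
base 9: 24 = 2·9 + 6; at 10: 2·10 + 6 = 26; next = 25
base 10: 25 = 2·10 + 5; at 11: 2·11 + 5 = 27; next = 26

25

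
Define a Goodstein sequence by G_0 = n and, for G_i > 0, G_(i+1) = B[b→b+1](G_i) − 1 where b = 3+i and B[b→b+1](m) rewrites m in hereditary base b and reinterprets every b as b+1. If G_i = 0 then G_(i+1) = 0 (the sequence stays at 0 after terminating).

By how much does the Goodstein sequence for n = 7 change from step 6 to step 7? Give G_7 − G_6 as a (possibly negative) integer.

i=0: 7 = 2·3 + 1 (b=3); 3→4: 2·4 + 1 = 9; 9−1 = 8
i=1: 8 = 2·4 (b=4); 4→5: 2·5 = 10; 10−1 = 9
i=2: 9 = 5 + 4 (b=5); 5→6: 6 + 4 = 10; 10−1 = 9
i=3: 9 = 6 + 3 (b=6); 6→7: 7 + 3 = 10; 10−1 = 9
i=4: 9 = 7 + 2 (b=7); 7→8: 8 + 2 = 10; 10−1 = 9
i=5: 9 = 8 + 1 (b=8); 8→9: 9 + 1 = 10; 10−1 = 9
i=6: 9 = 9 (b=9); 9→10: 10 = 10; 10−1 = 9

0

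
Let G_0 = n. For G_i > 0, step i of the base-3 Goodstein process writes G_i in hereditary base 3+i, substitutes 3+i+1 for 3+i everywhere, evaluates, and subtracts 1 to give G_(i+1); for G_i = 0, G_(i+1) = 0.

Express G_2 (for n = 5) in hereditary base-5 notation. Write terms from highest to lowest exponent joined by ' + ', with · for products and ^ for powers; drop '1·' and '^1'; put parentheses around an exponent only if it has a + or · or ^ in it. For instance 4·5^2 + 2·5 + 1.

5

[0] 5 ≡ 3 + 2 (base 3). Lift 4: 6. −1: 5.
[1] 5 ≡ 4 + 1 (base 4). Lift 5: 6. −1: 5.
[2] 5 ≡ 5 (base 5). Lift 6: 6. −1: 5.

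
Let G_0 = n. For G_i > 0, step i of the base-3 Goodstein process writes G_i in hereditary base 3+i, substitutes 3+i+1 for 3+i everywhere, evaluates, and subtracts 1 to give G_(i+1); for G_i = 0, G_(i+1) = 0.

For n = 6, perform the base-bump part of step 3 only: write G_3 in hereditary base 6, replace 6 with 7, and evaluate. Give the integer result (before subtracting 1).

8

G_0 = 6. HB_3(6) = 2·3. Bump = 8. G_1 = 7.
G_1 = 7. HB_4(7) = 4 + 3. Bump = 8. G_2 = 7.
G_2 = 7. HB_5(7) = 5 + 2. Bump = 8. G_3 = 7.
G_3 = 7. HB_6(7) = 6 + 1. Bump = 8. G_4 = 7.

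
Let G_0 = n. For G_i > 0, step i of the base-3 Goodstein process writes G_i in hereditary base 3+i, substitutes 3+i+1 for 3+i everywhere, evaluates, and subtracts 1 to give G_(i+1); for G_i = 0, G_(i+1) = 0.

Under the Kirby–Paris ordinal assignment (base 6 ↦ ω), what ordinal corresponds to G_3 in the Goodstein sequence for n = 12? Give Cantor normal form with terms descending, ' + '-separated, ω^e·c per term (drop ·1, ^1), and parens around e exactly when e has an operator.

ω^2 + 1

G_0=12  [base 3] 3^2 + 3  →[3↦4]→  4^2 + 4 = 20  −1 ⇒ G_1=19
G_1=19  [base 4] 4^2 + 3  →[4↦5]→  5^2 + 3 = 28  −1 ⇒ G_2=27
G_2=27  [base 5] 5^2 + 2  →[5↦6]→  6^2 + 2 = 38  −1 ⇒ G_3=37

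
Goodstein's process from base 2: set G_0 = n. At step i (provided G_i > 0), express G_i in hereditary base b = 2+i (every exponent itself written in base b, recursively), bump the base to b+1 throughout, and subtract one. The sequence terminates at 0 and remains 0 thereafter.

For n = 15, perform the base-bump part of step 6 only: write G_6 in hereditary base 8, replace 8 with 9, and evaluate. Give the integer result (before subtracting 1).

15 —HB2→ 2^(2 + 1) + 2^2 + 2 + 1 —bump→ 3^(3 + 1) + 3^3 + 3 + 1 = 112 —(−1)→ 111
111 —HB3→ 3^(3 + 1) + 3^3 + 3 —bump→ 4^(4 + 1) + 4^4 + 4 = 1284 —(−1)→ 1283
1283 —HB4→ 4^(4 + 1) + 4^4 + 3 —bump→ 5^(5 + 1) + 5^5 + 3 = 18753 —(−1)→ 18752
18752 —HB5→ 5^(5 + 1) + 5^5 + 2 —bump→ 6^(6 + 1) + 6^6 + 2 = 326594 —(−1)→ 326593
326593 —HB6→ 6^(6 + 1) + 6^6 + 1 —bump→ 7^(7 + 1) + 7^7 + 1 = 6588345 —(−1)→ 6588344
6588344 —HB7→ 7^(7 + 1) + 7^7 —bump→ 8^(8 + 1) + 8^8 = 150994944 —(−1)→ 150994943

3524450281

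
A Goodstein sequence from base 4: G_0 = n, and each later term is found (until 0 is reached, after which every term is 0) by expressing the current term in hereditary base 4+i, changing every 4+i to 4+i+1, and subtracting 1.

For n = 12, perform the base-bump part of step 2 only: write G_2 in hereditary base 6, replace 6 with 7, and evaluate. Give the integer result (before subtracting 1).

G_0=12  [base 4] 3·4  →[4↦5]→  3·5 = 15  −1 ⇒ G_1=14
G_1=14  [base 5] 2·5 + 4  →[5↦6]→  2·6 + 4 = 16  −1 ⇒ G_2=15

17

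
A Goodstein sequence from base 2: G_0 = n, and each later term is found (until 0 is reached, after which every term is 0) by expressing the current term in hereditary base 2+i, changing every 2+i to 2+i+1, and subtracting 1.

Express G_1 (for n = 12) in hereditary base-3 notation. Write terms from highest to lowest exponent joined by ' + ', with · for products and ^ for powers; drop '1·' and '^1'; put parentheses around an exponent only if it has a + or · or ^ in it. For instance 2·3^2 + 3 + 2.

3^(3 + 1) + 2·3^2 + 2·3 + 2

[0] 12 ≡ 2^(2 + 1) + 2^2 (base 2). Lift 3: 108. −1: 107.
[1] 107 ≡ 3^(3 + 1) + 2·3^2 + 2·3 + 2 (base 3). Lift 4: 1066. −1: 1065.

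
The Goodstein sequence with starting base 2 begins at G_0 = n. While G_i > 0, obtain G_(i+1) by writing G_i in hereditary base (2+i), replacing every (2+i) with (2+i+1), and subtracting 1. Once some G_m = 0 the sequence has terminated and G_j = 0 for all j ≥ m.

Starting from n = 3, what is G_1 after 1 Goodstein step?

G_0 = 3. HB_2(3) = 2 + 1. Bump = 4. G_1 = 3.
G_1 = 3. HB_3(3) = 3. Bump = 4. G_2 = 3.

3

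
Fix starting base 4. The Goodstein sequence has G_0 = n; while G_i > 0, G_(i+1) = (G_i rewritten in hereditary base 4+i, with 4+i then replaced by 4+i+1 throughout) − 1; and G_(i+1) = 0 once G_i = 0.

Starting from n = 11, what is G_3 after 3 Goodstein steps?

14

i=0: 11 = 2·4 + 3 (b=4); 4→5: 2·5 + 3 = 13; 13−1 = 12
i=1: 12 = 2·5 + 2 (b=5); 5→6: 2·6 + 2 = 14; 14−1 = 13
i=2: 13 = 2·6 + 1 (b=6); 6→7: 2·7 + 1 = 15; 15−1 = 14
i=3: 14 = 2·7 (b=7); 7→8: 2·8 = 16; 16−1 = 15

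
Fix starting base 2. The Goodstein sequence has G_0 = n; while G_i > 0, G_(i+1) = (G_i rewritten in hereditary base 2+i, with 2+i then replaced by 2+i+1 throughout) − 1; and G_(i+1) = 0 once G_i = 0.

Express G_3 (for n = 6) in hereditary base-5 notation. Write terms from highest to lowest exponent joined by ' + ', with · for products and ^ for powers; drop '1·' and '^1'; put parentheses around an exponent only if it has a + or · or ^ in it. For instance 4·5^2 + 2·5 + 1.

[0] 6 ≡ 2^2 + 2 (base 2). Lift 3: 30. −1: 29.
[1] 29 ≡ 3^3 + 2 (base 3). Lift 4: 258. −1: 257.
[2] 257 ≡ 4^4 + 1 (base 4). Lift 5: 3126. −1: 3125.
[3] 3125 ≡ 5^5 (base 5). Lift 6: 46656. −1: 46655.

5^5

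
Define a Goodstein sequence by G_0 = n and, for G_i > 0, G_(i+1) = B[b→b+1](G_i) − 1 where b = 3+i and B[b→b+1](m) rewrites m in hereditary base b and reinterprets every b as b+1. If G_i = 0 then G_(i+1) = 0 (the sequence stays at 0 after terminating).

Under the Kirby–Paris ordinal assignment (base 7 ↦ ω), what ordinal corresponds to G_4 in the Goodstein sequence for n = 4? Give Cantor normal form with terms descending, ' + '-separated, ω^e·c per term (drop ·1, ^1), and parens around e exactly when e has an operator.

4 —HB3→ 3 + 1 —bump→ 4 + 1 = 5 —(−1)→ 4
4 —HB4→ 4 —bump→ 5 = 5 —(−1)→ 4
4 —HB5→ 4 —bump→ 4 = 4 —(−1)→ 3
3 —HB6→ 3 —bump→ 3 = 3 —(−1)→ 2
2 —HB7→ 2 —bump→ 2 = 2 —(−1)→ 1

2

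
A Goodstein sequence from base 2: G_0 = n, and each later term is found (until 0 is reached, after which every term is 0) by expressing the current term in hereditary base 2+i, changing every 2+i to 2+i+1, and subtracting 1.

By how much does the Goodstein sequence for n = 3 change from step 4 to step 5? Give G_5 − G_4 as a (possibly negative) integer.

step 0: 3 = 2 + 1; sub 3 for 2: 3 + 1; = 4; G_1 = 4−1 = 3
step 1: 3 = 3; sub 4 for 3: 4; = 4; G_2 = 4−1 = 3
step 2: 3 = 3; sub 5 for 4: 3; = 3; G_3 = 3−1 = 2
step 3: 2 = 2; sub 6 for 5: 2; = 2; G_4 = 2−1 = 1
step 4: 1 = 1; sub 7 for 6: 1; = 1; G_5 = 1−1 = 0

-1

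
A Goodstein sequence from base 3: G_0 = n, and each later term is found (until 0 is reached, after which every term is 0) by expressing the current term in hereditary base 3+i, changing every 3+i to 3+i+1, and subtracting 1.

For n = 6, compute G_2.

7

step 0: 6 = 2·3; sub 4 for 3: 2·4; = 8; G_1 = 8−1 = 7
step 1: 7 = 4 + 3; sub 5 for 4: 5 + 3; = 8; G_2 = 8−1 = 7
step 2: 7 = 5 + 2; sub 6 for 5: 6 + 2; = 8; G_3 = 8−1 = 7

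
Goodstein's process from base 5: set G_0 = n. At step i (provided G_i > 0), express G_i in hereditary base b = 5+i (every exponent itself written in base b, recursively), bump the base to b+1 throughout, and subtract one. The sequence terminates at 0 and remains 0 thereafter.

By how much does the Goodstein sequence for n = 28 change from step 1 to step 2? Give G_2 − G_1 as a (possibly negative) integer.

i=0: 28 = 5^2 + 3 (b=5); 5→6: 6^2 + 3 = 39; 39−1 = 38
i=1: 38 = 6^2 + 2 (b=6); 6→7: 7^2 + 2 = 51; 51−1 = 50

12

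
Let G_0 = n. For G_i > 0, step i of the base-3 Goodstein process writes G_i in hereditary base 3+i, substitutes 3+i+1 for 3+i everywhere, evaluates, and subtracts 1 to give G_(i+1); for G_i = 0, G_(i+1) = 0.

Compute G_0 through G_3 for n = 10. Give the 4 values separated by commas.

10, 16, 24, 27

G_0 = 10. HB_3(10) = 3^2 + 1. Bump = 17. G_1 = 16.
G_1 = 16. HB_4(16) = 4^2. Bump = 25. G_2 = 24.
G_2 = 24. HB_5(24) = 4·5 + 4. Bump = 28. G_3 = 27.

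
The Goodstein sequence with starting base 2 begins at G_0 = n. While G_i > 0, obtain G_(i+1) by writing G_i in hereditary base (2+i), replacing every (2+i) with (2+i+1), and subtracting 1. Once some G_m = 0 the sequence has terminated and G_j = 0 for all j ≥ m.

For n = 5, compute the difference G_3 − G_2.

212

[0] 5 ≡ 2^2 + 1 (base 2). Lift 3: 28. −1: 27.
[1] 27 ≡ 3^3 (base 3). Lift 4: 256. −1: 255.
[2] 255 ≡ 3·4^3 + 3·4^2 + 3·4 + 3 (base 4). Lift 5: 468. −1: 467.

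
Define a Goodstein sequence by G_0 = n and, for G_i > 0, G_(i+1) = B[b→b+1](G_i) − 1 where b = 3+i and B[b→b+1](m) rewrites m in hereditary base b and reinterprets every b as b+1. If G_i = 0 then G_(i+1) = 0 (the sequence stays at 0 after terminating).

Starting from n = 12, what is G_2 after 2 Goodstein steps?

27

12 —HB3→ 3^2 + 3 —bump→ 4^2 + 4 = 20 —(−1)→ 19
19 —HB4→ 4^2 + 3 —bump→ 5^2 + 3 = 28 —(−1)→ 27
27 —HB5→ 5^2 + 2 —bump→ 6^2 + 2 = 38 —(−1)→ 37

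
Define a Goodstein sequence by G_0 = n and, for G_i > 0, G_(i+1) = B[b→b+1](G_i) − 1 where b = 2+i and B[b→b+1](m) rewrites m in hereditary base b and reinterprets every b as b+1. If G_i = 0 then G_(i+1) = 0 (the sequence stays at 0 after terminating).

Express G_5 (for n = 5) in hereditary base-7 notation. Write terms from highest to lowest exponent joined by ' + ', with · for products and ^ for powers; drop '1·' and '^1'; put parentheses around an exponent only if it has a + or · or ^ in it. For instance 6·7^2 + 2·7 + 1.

3·7^3 + 3·7^2 + 3·7

5 —HB2→ 2^2 + 1 —bump→ 3^3 + 1 = 28 —(−1)→ 27
27 —HB3→ 3^3 —bump→ 4^4 = 256 —(−1)→ 255
255 —HB4→ 3·4^3 + 3·4^2 + 3·4 + 3 —bump→ 3·5^3 + 3·5^2 + 3·5 + 3 = 468 —(−1)→ 467
467 —HB5→ 3·5^3 + 3·5^2 + 3·5 + 2 —bump→ 3·6^3 + 3·6^2 + 3·6 + 2 = 776 —(−1)→ 775
775 —HB6→ 3·6^3 + 3·6^2 + 3·6 + 1 —bump→ 3·7^3 + 3·7^2 + 3·7 + 1 = 1198 —(−1)→ 1197
1197 —HB7→ 3·7^3 + 3·7^2 + 3·7 —bump→ 3·8^3 + 3·8^2 + 3·8 = 1752 —(−1)→ 1751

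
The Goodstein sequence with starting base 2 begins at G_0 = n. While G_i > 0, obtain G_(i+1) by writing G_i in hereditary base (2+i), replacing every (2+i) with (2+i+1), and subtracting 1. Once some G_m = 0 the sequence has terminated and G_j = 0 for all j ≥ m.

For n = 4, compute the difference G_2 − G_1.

15

base 2: 4 = 2^2; at 3: 3^3 = 27; next = 26
base 3: 26 = 2·3^2 + 2·3 + 2; at 4: 2·4^2 + 2·4 + 2 = 42; next = 41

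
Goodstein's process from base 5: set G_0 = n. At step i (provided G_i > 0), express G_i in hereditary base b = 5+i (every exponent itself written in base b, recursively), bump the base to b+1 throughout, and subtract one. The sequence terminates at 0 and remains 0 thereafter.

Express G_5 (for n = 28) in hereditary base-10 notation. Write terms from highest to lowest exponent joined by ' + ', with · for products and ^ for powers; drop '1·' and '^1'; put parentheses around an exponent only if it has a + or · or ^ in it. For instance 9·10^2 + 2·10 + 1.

G_0 = 28. HB_5(28) = 5^2 + 3. Bump = 39. G_1 = 38.
G_1 = 38. HB_6(38) = 6^2 + 2. Bump = 51. G_2 = 50.
G_2 = 50. HB_7(50) = 7^2 + 1. Bump = 65. G_3 = 64.
G_3 = 64. HB_8(64) = 8^2. Bump = 81. G_4 = 80.
G_4 = 80. HB_9(80) = 8·9 + 8. Bump = 88. G_5 = 87.

8·10 + 7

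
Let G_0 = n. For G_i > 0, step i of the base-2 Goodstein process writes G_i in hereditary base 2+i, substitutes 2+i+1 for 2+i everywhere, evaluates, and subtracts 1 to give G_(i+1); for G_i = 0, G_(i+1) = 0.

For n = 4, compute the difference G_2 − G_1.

base 2: 4 = 2^2; at 3: 3^3 = 27; next = 26
base 3: 26 = 2·3^2 + 2·3 + 2; at 4: 2·4^2 + 2·4 + 2 = 42; next = 41

15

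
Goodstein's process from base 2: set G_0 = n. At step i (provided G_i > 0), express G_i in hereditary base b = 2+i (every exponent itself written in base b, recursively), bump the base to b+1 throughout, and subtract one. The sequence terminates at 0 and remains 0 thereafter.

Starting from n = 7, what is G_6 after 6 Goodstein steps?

16777215

base 2: 7 = 2^2 + 2 + 1; at 3: 3^3 + 3 + 1 = 31; next = 30
base 3: 30 = 3^3 + 3; at 4: 4^4 + 4 = 260; next = 259
base 4: 259 = 4^4 + 3; at 5: 5^5 + 3 = 3128; next = 3127
base 5: 3127 = 5^5 + 2; at 6: 6^6 + 2 = 46658; next = 46657
base 6: 46657 = 6^6 + 1; at 7: 7^7 + 1 = 823544; next = 823543
base 7: 823543 = 7^7; at 8: 8^8 = 16777216; next = 16777215
base 8: 16777215 = 7·8^7 + 7·8^6 + 7·8^5 + 7·8^4 + 7·8^3 + 7·8^2 + 7·8 + 7; at 9: 7·9^7 + 7·9^6 + 7·9^5 + 7·9^4 + 7·9^3 + 7·9^2 + 7·9 + 7 = 37665880; next = 37665879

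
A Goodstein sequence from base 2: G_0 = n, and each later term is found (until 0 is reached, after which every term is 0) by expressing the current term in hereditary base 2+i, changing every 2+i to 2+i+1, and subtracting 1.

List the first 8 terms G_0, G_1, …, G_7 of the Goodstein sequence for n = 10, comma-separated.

10 —HB2→ 2^(2 + 1) + 2 —bump→ 3^(3 + 1) + 3 = 84 —(−1)→ 83
83 —HB3→ 3^(3 + 1) + 2 —bump→ 4^(4 + 1) + 2 = 1026 —(−1)→ 1025
1025 —HB4→ 4^(4 + 1) + 1 —bump→ 5^(5 + 1) + 1 = 15626 —(−1)→ 15625
15625 —HB5→ 5^(5 + 1) —bump→ 6^(6 + 1) = 279936 —(−1)→ 279935
279935 —HB6→ 5·6^6 + 5·6^5 + 5·6^4 + 5·6^3 + 5·6^2 + 5·6 + 5 —bump→ 5·7^7 + 5·7^5 + 5·7^4 + 5·7^3 + 5·7^2 + 5·7 + 5 = 4215755 —(−1)→ 4215754
4215754 —HB7→ 5·7^7 + 5·7^5 + 5·7^4 + 5·7^3 + 5·7^2 + 5·7 + 4 —bump→ 5·8^8 + 5·8^5 + 5·8^4 + 5·8^3 + 5·8^2 + 5·8 + 4 = 84073324 —(−1)→ 84073323
84073323 —HB8→ 5·8^8 + 5·8^5 + 5·8^4 + 5·8^3 + 5·8^2 + 5·8 + 3 —bump→ 5·9^9 + 5·9^5 + 5·9^4 + 5·9^3 + 5·9^2 + 5·9 + 3 = 1937434593 —(−1)→ 1937434592

10, 83, 1025, 15625, 279935, 4215754, 84073323, 1937434592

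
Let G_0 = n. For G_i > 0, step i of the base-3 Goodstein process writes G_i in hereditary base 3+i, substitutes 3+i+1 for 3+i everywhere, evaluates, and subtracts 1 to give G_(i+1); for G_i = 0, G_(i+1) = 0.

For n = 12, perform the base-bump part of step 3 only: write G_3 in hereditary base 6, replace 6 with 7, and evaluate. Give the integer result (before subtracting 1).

i=0: 12 = 3^2 + 3 (b=3); 3→4: 4^2 + 4 = 20; 20−1 = 19
i=1: 19 = 4^2 + 3 (b=4); 4→5: 5^2 + 3 = 28; 28−1 = 27
i=2: 27 = 5^2 + 2 (b=5); 5→6: 6^2 + 2 = 38; 38−1 = 37
i=3: 37 = 6^2 + 1 (b=6); 6→7: 7^2 + 1 = 50; 50−1 = 49

50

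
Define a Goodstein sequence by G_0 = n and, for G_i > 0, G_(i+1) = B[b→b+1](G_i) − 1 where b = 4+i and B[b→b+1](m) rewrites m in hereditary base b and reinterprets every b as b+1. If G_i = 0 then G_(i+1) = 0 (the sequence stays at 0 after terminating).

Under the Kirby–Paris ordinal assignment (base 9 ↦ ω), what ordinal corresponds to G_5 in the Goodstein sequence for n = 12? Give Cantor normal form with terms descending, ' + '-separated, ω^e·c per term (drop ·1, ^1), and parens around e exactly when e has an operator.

ω·2

G_0 = 12. HB_4(12) = 3·4. Bump = 15. G_1 = 14.
G_1 = 14. HB_5(14) = 2·5 + 4. Bump = 16. G_2 = 15.
G_2 = 15. HB_6(15) = 2·6 + 3. Bump = 17. G_3 = 16.
G_3 = 16. HB_7(16) = 2·7 + 2. Bump = 18. G_4 = 17.
G_4 = 17. HB_8(17) = 2·8 + 1. Bump = 19. G_5 = 18.
G_5 = 18. HB_9(18) = 2·9. Bump = 20. G_6 = 19.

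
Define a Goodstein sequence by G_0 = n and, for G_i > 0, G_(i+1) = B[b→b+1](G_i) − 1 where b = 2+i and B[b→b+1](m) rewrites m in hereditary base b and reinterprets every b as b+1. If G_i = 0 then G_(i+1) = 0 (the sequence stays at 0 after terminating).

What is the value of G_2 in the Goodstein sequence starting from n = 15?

1283

G_0=15  [base 2] 2^(2 + 1) + 2^2 + 2 + 1  →[2↦3]→  3^(3 + 1) + 3^3 + 3 + 1 = 112  −1 ⇒ G_1=111
G_1=111  [base 3] 3^(3 + 1) + 3^3 + 3  →[3↦4]→  4^(4 + 1) + 4^4 + 4 = 1284  −1 ⇒ G_2=1283
G_2=1283  [base 4] 4^(4 + 1) + 4^4 + 3  →[4↦5]→  5^(5 + 1) + 5^5 + 3 = 18753  −1 ⇒ G_3=18752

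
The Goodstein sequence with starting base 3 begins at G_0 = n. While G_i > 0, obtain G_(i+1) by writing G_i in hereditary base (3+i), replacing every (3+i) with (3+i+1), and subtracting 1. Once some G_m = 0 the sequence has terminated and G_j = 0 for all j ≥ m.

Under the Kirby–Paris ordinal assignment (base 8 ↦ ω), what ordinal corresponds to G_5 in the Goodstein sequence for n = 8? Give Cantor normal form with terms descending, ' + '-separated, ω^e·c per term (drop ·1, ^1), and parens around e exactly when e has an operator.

ω + 3

i=0: 8 = 2·3 + 2 (b=3); 3→4: 2·4 + 2 = 10; 10−1 = 9
i=1: 9 = 2·4 + 1 (b=4); 4→5: 2·5 + 1 = 11; 11−1 = 10
i=2: 10 = 2·5 (b=5); 5→6: 2·6 = 12; 12−1 = 11
i=3: 11 = 6 + 5 (b=6); 6→7: 7 + 5 = 12; 12−1 = 11
i=4: 11 = 7 + 4 (b=7); 7→8: 8 + 4 = 12; 12−1 = 11
i=5: 11 = 8 + 3 (b=8); 8→9: 9 + 3 = 12; 12−1 = 11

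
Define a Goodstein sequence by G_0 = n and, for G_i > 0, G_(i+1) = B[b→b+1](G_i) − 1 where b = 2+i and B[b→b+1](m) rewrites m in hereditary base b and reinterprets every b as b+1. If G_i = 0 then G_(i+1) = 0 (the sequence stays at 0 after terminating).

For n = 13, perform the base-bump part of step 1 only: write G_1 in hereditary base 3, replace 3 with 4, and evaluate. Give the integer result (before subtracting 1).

1280

step 0: 13 = 2^(2 + 1) + 2^2 + 1; sub 3 for 2: 3^(3 + 1) + 3^3 + 1; = 109; G_1 = 109−1 = 108
step 1: 108 = 3^(3 + 1) + 3^3; sub 4 for 3: 4^(4 + 1) + 4^4; = 1280; G_2 = 1280−1 = 1279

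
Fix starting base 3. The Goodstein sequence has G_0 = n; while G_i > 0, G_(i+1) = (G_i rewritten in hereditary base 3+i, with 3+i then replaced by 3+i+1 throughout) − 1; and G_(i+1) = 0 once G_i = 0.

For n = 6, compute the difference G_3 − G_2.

0

base 3: 6 = 2·3; at 4: 2·4 = 8; next = 7
base 4: 7 = 4 + 3; at 5: 5 + 3 = 8; next = 7
base 5: 7 = 5 + 2; at 6: 6 + 2 = 8; next = 7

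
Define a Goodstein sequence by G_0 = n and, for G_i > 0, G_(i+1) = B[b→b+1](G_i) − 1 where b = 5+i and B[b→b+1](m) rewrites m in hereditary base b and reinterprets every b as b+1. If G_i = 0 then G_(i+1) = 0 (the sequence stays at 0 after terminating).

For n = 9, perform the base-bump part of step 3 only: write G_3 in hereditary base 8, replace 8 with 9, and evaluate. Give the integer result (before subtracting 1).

10

base 5: 9 = 5 + 4; at 6: 6 + 4 = 10; next = 9
base 6: 9 = 6 + 3; at 7: 7 + 3 = 10; next = 9
base 7: 9 = 7 + 2; at 8: 8 + 2 = 10; next = 9
base 8: 9 = 8 + 1; at 9: 9 + 1 = 10; next = 9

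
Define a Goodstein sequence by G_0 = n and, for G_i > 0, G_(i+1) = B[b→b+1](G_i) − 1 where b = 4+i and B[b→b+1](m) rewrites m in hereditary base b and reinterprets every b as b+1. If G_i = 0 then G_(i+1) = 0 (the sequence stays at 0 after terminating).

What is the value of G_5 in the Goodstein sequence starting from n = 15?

i=0: 15 = 3·4 + 3 (b=4); 4→5: 3·5 + 3 = 18; 18−1 = 17
i=1: 17 = 3·5 + 2 (b=5); 5→6: 3·6 + 2 = 20; 20−1 = 19
i=2: 19 = 3·6 + 1 (b=6); 6→7: 3·7 + 1 = 22; 22−1 = 21
i=3: 21 = 3·7 (b=7); 7→8: 3·8 = 24; 24−1 = 23
i=4: 23 = 2·8 + 7 (b=8); 8→9: 2·9 + 7 = 25; 25−1 = 24
i=5: 24 = 2·9 + 6 (b=9); 9→10: 2·10 + 6 = 26; 26−1 = 25

24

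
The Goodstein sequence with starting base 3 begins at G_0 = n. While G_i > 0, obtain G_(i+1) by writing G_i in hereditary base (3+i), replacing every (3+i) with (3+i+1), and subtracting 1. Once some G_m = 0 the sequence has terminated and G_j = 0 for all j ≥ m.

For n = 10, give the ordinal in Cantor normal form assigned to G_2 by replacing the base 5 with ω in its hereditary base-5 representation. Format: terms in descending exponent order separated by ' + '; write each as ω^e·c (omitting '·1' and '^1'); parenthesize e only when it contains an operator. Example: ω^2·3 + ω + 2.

10 —HB3→ 3^2 + 1 —bump→ 4^2 + 1 = 17 —(−1)→ 16
16 —HB4→ 4^2 —bump→ 5^2 = 25 —(−1)→ 24
24 —HB5→ 4·5 + 4 —bump→ 4·6 + 4 = 28 —(−1)→ 27

ω·4 + 4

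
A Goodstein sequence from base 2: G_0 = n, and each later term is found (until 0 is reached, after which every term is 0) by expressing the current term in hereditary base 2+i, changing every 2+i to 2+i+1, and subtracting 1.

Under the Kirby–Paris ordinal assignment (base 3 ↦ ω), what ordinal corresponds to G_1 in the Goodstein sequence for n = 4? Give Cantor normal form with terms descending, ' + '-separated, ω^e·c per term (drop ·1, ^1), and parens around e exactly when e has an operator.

G_0=4  [base 2] 2^2  →[2↦3]→  3^3 = 27  −1 ⇒ G_1=26
G_1=26  [base 3] 2·3^2 + 2·3 + 2  →[3↦4]→  2·4^2 + 2·4 + 2 = 42  −1 ⇒ G_2=41

ω^2·2 + ω·2 + 2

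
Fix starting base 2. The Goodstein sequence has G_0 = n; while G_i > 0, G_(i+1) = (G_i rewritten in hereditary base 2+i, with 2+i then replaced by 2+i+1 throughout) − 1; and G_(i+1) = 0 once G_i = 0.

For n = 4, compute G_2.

41

G_0=4  [base 2] 2^2  →[2↦3]→  3^3 = 27  −1 ⇒ G_1=26
G_1=26  [base 3] 2·3^2 + 2·3 + 2  →[3↦4]→  2·4^2 + 2·4 + 2 = 42  −1 ⇒ G_2=41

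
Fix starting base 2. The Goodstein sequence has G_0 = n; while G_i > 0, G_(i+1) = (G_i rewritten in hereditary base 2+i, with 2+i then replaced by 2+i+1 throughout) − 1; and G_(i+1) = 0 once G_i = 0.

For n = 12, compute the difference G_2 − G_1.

958

base 2: 12 = 2^(2 + 1) + 2^2; at 3: 3^(3 + 1) + 3^3 = 108; next = 107
base 3: 107 = 3^(3 + 1) + 2·3^2 + 2·3 + 2; at 4: 4^(4 + 1) + 2·4^2 + 2·4 + 2 = 1066; next = 1065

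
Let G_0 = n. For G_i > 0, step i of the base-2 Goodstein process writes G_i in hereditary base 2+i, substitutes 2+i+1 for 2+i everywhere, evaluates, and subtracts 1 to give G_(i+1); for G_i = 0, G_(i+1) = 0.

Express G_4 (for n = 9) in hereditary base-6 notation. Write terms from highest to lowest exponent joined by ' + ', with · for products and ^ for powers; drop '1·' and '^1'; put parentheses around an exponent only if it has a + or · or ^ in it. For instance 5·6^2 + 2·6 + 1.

G_0 = 9. HB_2(9) = 2^(2 + 1) + 1. Bump = 82. G_1 = 81.
G_1 = 81. HB_3(81) = 3^(3 + 1). Bump = 1024. G_2 = 1023.
G_2 = 1023. HB_4(1023) = 3·4^4 + 3·4^3 + 3·4^2 + 3·4 + 3. Bump = 9843. G_3 = 9842.
G_3 = 9842. HB_5(9842) = 3·5^5 + 3·5^3 + 3·5^2 + 3·5 + 2. Bump = 140744. G_4 = 140743.
G_4 = 140743. HB_6(140743) = 3·6^6 + 3·6^3 + 3·6^2 + 3·6 + 1. Bump = 2471827. G_5 = 2471826.

3·6^6 + 3·6^3 + 3·6^2 + 3·6 + 1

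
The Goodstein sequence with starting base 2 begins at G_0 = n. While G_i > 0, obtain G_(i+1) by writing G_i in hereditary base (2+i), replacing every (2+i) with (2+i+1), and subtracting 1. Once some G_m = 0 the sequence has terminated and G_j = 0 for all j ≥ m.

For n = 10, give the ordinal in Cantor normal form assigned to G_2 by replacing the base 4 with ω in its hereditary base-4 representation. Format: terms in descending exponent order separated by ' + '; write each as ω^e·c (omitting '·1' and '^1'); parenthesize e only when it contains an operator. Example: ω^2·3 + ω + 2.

G_0=10  [base 2] 2^(2 + 1) + 2  →[2↦3]→  3^(3 + 1) + 3 = 84  −1 ⇒ G_1=83
G_1=83  [base 3] 3^(3 + 1) + 2  →[3↦4]→  4^(4 + 1) + 2 = 1026  −1 ⇒ G_2=1025

ω^(ω + 1) + 1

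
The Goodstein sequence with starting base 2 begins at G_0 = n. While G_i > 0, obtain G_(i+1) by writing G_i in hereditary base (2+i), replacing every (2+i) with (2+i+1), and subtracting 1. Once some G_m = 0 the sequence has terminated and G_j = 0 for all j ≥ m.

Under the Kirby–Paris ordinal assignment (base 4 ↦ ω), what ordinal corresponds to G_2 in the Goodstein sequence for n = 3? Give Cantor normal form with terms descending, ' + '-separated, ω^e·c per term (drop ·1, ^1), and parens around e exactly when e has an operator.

3

G_0=3  [base 2] 2 + 1  →[2↦3]→  3 + 1 = 4  −1 ⇒ G_1=3
G_1=3  [base 3] 3  →[3↦4]→  4 = 4  −1 ⇒ G_2=3
G_2=3  [base 4] 3  →[4↦5]→  3 = 3  −1 ⇒ G_3=2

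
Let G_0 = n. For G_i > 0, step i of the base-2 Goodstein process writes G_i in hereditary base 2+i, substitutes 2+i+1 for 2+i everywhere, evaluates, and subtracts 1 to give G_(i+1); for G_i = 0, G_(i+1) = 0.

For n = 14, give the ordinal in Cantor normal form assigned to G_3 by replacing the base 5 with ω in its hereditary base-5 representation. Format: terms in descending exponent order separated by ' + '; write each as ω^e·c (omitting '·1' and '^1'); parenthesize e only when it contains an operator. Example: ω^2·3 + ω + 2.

ω^(ω + 1) + ω^ω

(0) 14|_2 = 2^(2 + 1) + 2^2 + 2 ↦ 3^(3 + 1) + 3^3 + 3|_3 = 111 ⇒ 110
(1) 110|_3 = 3^(3 + 1) + 3^3 + 2 ↦ 4^(4 + 1) + 4^4 + 2|_4 = 1282 ⇒ 1281
(2) 1281|_4 = 4^(4 + 1) + 4^4 + 1 ↦ 5^(5 + 1) + 5^5 + 1|_5 = 18751 ⇒ 18750
(3) 18750|_5 = 5^(5 + 1) + 5^5 ↦ 6^(6 + 1) + 6^6|_6 = 326592 ⇒ 326591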